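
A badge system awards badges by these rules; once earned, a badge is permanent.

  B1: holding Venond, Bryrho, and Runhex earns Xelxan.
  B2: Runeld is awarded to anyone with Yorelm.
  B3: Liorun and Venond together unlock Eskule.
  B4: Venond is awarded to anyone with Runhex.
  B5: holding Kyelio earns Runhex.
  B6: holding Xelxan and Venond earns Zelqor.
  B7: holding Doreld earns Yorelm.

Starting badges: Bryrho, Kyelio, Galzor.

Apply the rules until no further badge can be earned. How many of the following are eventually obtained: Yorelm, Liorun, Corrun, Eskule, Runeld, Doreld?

0

Yorelm would need Doreld (B7), but Doreld is never earned.
No rule produces Liorun, and it is not given.
No rule produces Corrun, and it is not given.
Eskule would need Liorun and Venond (B3), but Liorun is never earned.
Runeld would need Yorelm (B2), but Yorelm is never earned.
No rule produces Doreld, and it is not given.
None of the 6 are reached.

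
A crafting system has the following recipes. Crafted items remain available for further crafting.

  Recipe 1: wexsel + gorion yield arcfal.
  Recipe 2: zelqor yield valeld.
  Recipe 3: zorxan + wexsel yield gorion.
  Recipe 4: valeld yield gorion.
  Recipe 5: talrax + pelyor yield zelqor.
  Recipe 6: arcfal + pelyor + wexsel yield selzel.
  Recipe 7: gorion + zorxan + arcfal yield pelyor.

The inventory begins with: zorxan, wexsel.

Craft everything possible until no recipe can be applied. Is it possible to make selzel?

zorxan + wexsel → gorion (Recipe 3).
Using Recipe 1, wexsel and gorion make arcfal.
gorion + zorxan + arcfal → pelyor (Recipe 7).
arcfal + pelyor + wexsel → selzel (Recipe 6).

Yes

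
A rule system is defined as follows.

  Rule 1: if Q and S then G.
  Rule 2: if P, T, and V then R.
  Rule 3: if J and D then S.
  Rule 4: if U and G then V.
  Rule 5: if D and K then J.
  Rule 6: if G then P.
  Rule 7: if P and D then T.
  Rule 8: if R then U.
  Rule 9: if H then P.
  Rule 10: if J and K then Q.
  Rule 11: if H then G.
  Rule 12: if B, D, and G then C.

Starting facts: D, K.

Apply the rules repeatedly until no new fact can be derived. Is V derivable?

No

V would need U and G (Rule 4), but U is never established.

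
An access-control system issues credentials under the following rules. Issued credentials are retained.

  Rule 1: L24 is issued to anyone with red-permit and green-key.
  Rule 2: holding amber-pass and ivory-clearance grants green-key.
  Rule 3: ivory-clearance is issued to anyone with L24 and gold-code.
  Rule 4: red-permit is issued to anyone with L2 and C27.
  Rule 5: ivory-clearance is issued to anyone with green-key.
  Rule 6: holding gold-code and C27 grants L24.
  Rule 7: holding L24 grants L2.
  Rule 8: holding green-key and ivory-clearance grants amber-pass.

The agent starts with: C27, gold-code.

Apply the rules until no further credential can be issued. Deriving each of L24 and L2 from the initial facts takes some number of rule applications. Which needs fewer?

L24

L24: Holding gold-code and C27 grants L24 (Rule 6). [1 rule application]
L2: Holding gold-code and C27 grants L24 (Rule 6). Holding L24 grants L2 (Rule 7). [2 rule applications]
L24 needs fewer.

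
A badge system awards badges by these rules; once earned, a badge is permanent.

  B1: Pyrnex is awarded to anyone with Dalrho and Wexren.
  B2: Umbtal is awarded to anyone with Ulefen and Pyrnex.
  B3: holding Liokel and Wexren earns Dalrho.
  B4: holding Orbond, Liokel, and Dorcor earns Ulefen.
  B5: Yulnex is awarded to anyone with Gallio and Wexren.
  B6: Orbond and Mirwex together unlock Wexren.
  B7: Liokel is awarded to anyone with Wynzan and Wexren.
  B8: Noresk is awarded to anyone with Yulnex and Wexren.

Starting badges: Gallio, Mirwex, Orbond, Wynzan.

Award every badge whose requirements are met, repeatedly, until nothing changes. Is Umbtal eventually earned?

No

Umbtal would need Ulefen and Pyrnex (B2), but Ulefen is never earned.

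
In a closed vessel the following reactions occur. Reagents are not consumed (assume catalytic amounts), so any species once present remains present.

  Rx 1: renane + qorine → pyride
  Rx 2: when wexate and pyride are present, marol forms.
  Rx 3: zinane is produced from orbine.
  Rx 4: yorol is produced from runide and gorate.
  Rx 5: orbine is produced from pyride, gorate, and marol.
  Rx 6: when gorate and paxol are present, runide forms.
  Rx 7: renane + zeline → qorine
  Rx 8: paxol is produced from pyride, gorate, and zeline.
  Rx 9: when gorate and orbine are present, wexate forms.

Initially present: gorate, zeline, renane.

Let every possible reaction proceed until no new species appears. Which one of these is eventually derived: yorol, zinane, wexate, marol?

yorol

renane and zeline present → qorine forms (Rx 7).
renane and qorine present → pyride forms (Rx 1).
pyride, gorate, and zeline present → paxol forms (Rx 8).
gorate and paxol present → runide forms (Rx 6).
runide and gorate present → yorol forms (Rx 4).
wexate would need gorate and orbine (Rx 9), but orbine never forms. zinane would need orbine (Rx 3), but orbine never forms. marol would need wexate and pyride (Rx 2), but wexate never forms.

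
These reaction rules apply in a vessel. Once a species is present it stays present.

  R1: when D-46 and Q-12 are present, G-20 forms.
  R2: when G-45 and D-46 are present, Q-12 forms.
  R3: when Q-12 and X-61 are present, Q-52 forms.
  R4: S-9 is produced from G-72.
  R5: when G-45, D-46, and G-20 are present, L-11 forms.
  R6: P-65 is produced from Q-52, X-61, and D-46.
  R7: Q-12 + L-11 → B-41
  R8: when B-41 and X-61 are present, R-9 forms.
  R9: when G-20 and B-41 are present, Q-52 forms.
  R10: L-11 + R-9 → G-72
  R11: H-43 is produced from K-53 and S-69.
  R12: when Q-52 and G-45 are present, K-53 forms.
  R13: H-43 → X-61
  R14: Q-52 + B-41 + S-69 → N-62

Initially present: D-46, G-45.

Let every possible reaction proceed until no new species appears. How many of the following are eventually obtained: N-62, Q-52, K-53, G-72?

G-45 and D-46 present → Q-12 forms (R2).
D-46 and Q-12 present → G-20 forms (R1).
G-45, D-46, and G-20 present → L-11 forms (R5).
Q-12 and L-11 present → B-41 forms (R7).
G-20 and B-41 present → Q-52 forms (R9).
Q-52 and G-45 present → K-53 forms (R12).
N-62 would need Q-52, B-41, and S-69 (R14), but S-69 never forms.
Q-52: reached.
K-53: reached.
G-72 would need L-11 and R-9 (R10), but R-9 never forms.
Reached: Q-52 and K-53 — 2 of the 4.

2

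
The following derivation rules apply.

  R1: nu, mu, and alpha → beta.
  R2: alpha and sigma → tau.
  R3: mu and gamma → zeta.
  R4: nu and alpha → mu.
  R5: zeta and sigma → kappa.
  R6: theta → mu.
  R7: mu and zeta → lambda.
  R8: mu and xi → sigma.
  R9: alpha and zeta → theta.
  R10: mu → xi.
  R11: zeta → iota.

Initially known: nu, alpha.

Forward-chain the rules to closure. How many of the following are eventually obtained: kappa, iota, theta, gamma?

0

kappa would need zeta and sigma (R5), but zeta is never established.
iota would need zeta (R11), but zeta is never established.
theta would need alpha and zeta (R9), but zeta is never established.
No rule produces gamma, and it is not given.
None of the 4 are reached.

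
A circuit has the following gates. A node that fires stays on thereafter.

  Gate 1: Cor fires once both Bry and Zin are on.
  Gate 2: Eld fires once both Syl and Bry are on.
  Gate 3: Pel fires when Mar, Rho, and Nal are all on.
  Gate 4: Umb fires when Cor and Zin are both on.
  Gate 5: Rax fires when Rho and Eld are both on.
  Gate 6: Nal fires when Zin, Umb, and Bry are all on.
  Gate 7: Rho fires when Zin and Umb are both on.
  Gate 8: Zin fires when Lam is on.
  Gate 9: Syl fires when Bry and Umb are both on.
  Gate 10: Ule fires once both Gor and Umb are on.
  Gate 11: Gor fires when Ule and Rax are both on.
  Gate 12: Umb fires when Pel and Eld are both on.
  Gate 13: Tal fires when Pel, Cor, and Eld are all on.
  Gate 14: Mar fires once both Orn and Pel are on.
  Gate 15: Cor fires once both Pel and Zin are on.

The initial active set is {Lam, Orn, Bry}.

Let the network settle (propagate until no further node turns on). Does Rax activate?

Gate 8: Lam on → Zin on.
Gate 1: Bry and Zin on → Cor on.
Cor and Zin are on, so Umb fires (Gate 4).
Zin and Umb are on, so Rho fires (Gate 7).
Gate 9: Bry and Umb on → Syl on.
Gate 2: Syl and Bry on → Eld on.
Gate 5: Rho and Eld on → Rax on.

Yes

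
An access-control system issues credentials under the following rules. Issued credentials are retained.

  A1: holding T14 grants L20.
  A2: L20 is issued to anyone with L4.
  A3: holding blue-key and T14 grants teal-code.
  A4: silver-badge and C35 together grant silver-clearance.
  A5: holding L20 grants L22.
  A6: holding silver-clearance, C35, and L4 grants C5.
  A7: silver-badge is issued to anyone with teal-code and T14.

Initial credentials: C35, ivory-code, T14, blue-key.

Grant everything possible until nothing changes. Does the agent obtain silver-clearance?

Holding blue-key and T14 grants teal-code (A3).
Holding teal-code and T14 grants silver-badge (A7).
Holding silver-badge and C35 grants silver-clearance (A4).

Yes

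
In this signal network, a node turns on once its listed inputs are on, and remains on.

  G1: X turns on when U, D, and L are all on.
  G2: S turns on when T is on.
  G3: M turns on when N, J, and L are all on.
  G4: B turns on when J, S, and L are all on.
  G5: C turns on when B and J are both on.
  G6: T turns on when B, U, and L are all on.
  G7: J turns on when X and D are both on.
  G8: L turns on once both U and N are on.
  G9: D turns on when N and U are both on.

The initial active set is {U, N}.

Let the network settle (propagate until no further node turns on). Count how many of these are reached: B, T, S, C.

0

B would need J, S, and L (G4), but S never turns on.
T would need B, U, and L (G6), but B never turns on.
S would need T (G2), but T never turns on.
C would need B and J (G5), but B never turns on.
None of the 4 are reached.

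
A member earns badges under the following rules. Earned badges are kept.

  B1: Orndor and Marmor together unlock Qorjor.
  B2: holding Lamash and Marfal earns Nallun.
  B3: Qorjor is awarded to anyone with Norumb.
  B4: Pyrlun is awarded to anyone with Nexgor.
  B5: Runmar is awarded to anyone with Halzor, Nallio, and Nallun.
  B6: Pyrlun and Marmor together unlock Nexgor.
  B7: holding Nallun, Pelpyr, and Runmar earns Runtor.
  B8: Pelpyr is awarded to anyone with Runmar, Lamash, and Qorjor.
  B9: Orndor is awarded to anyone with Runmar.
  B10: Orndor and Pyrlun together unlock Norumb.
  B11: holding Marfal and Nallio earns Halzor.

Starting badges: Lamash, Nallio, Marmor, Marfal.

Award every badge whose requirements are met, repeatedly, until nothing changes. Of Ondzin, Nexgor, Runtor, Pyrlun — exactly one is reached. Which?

Runtor

With Marfal and Nallio, Halzor is earned (B11).
With Lamash and Marfal, Nallun is earned (B2).
With Halzor, Nallio, and Nallun, Runmar is earned (B5).
With Runmar, Orndor is earned (B9).
With Orndor and Marmor, Qorjor is earned (B1).
With Runmar, Lamash, and Qorjor, Pelpyr is earned (B8).
With Nallun, Pelpyr, and Runmar, Runtor is earned (B7).
Pyrlun would need Nexgor (B4), but Nexgor is never earned. Nexgor would need Pyrlun and Marmor (B6), but Pyrlun is never earned. No rule produces Ondzin, and it is not given.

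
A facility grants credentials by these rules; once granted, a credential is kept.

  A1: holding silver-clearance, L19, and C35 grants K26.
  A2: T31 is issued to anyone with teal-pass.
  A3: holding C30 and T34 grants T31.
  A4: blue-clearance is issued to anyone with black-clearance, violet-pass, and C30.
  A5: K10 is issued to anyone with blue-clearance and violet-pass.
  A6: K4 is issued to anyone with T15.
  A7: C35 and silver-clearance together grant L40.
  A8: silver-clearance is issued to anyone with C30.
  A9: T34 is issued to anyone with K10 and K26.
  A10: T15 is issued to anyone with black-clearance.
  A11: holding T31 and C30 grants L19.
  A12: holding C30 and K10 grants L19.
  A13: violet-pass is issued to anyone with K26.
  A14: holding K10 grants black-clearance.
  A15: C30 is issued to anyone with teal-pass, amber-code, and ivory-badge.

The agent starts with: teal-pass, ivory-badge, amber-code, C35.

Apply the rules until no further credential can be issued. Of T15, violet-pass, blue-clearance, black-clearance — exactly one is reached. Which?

violet-pass

Holding teal-pass, amber-code, and ivory-badge grants C30 (A15).
Holding teal-pass grants T31 (A2).
Holding C30 grants silver-clearance (A8).
Holding T31 and C30 grants L19 (A11).
Holding silver-clearance, L19, and C35 grants K26 (A1).
Holding K26 grants violet-pass (A13).
blue-clearance would need black-clearance, violet-pass, and C30 (A4), but black-clearance is never granted. black-clearance would need K10 (A14), but K10 is never granted. T15 would need black-clearance (A10), but black-clearance is never granted.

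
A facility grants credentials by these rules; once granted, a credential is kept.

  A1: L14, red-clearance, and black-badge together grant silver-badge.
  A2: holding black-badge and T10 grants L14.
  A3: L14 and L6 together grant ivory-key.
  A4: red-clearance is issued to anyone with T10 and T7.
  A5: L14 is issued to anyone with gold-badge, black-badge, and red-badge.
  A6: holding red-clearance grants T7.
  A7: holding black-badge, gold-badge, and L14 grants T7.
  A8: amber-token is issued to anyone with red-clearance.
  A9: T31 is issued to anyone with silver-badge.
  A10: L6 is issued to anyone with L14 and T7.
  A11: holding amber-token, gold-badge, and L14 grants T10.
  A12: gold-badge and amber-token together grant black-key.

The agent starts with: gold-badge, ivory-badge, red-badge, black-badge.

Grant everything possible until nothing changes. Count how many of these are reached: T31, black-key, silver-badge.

0

T31 would need silver-badge (A9), but silver-badge is never granted.
black-key would need gold-badge and amber-token (A12), but amber-token is never granted.
silver-badge would need L14, red-clearance, and black-badge (A1), but red-clearance is never granted.
None of the 3 are reached.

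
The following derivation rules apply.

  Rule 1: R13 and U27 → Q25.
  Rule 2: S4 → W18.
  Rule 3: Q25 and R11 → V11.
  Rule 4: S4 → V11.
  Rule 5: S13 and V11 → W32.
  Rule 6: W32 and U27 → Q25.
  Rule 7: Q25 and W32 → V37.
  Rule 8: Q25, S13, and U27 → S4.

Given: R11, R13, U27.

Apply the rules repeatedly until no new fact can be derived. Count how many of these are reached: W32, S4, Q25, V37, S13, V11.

2

From R13 and U27, Rule 1 gives Q25.
From Q25 and R11, Rule 3 gives V11.
W32 would need S13 and V11 (Rule 5), but S13 is never established.
S4 would need Q25, S13, and U27 (Rule 8), but S13 is never established.
Q25: reached.
V37 would need Q25 and W32 (Rule 7), but W32 is never established.
No rule produces S13, and it is not given.
V11: reached.
Reached: Q25 and V11 — 2 of the 6.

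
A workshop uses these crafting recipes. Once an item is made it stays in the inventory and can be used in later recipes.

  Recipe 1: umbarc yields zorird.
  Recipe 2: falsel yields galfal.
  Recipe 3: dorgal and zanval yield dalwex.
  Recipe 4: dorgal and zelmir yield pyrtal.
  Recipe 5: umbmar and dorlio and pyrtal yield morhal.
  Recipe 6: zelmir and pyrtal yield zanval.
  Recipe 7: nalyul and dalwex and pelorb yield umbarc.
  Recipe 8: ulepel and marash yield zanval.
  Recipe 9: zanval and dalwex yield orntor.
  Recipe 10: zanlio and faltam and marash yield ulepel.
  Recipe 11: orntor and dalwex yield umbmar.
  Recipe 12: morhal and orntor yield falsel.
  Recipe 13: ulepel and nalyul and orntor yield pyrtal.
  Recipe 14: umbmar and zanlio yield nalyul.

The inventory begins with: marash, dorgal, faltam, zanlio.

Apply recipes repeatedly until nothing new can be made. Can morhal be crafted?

No

morhal would need umbmar, dorlio, and pyrtal (Recipe 5), but dorlio is never obtained.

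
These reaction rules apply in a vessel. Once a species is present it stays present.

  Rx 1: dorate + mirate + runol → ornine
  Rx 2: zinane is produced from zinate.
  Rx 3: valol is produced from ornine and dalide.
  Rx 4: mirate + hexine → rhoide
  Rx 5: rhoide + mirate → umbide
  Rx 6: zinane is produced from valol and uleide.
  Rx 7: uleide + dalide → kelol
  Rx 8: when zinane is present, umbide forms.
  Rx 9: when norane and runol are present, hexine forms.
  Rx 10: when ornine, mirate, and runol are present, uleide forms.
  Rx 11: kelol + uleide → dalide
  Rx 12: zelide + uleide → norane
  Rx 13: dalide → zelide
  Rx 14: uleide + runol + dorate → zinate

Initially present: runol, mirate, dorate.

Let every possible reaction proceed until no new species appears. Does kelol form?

kelol would need uleide and dalide (Rx 7), but dalide never forms.

No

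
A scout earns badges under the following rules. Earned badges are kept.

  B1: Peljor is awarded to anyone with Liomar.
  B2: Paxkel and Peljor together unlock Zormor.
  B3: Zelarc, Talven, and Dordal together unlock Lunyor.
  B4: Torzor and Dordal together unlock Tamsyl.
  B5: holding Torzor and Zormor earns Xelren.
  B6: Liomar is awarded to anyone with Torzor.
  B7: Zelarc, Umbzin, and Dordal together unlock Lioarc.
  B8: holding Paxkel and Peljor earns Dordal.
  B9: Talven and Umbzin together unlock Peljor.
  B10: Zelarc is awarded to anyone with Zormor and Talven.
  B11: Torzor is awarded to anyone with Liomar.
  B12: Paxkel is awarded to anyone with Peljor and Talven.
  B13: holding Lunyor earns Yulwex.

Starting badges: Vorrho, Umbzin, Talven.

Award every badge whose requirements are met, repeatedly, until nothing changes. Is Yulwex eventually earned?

With Talven and Umbzin, Peljor is earned (B9).
With Peljor and Talven, Paxkel is earned (B12).
With Paxkel and Peljor, Zormor is earned (B2).
With Paxkel and Peljor, Dordal is earned (B8).
With Zormor and Talven, Zelarc is earned (B10).
With Zelarc, Talven, and Dordal, Lunyor is earned (B3).
With Lunyor, Yulwex is earned (B13).

Yes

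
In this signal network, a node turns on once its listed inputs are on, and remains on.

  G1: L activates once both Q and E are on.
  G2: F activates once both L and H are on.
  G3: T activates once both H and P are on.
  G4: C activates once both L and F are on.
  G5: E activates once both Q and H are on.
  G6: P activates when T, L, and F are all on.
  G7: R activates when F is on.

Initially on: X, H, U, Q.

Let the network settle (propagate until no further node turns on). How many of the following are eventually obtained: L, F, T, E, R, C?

Q and H are on, so E activates (G5).
G1: Q and E on → L on.
G2: L and H on → F on.
L and F are on, so C activates (G4).
F is on, so R activates (G7).
L: reached.
F: reached.
T would need H and P (G3), but P never turns on.
E: reached.
R: reached.
C: reached.
Reached: L, F, E, R, and C — 5 of the 6.

5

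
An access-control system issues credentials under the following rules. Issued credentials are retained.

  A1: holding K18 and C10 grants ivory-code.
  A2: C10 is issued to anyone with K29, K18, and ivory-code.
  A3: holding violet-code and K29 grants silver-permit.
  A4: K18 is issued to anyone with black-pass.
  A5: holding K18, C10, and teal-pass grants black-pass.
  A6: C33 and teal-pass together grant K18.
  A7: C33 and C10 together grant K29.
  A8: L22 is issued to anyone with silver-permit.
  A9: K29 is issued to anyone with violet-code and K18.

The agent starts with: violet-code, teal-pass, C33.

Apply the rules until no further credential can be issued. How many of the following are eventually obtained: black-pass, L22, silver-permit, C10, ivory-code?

Holding C33 and teal-pass grants K18 (A6).
Holding violet-code and K18 grants K29 (A9).
Holding violet-code and K29 grants silver-permit (A3).
Holding silver-permit grants L22 (A8).
black-pass would need K18, C10, and teal-pass (A5), but C10 is never granted.
L22: reached.
silver-permit: reached.
C10 would need K29, K18, and ivory-code (A2), but ivory-code is never granted.
ivory-code would need K18 and C10 (A1), but C10 is never granted.
Reached: L22 and silver-permit — 2 of the 5.

2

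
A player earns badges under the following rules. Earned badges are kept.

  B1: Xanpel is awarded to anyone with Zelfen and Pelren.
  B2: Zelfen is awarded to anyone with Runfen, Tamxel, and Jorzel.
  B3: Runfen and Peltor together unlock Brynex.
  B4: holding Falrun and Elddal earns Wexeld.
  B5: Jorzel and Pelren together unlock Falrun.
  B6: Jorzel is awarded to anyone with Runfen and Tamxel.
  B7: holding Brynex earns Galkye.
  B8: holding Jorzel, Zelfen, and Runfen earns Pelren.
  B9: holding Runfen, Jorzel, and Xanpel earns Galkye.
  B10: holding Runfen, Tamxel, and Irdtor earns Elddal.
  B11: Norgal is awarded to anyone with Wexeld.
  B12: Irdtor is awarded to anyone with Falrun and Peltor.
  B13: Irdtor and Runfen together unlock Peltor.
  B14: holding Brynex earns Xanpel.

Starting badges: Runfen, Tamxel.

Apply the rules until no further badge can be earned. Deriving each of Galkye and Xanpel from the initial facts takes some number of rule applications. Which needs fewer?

Xanpel: With Runfen and Tamxel, Jorzel is earned (B6). With Runfen, Tamxel, and Jorzel, Zelfen is earned (B2). With Jorzel, Zelfen, and Runfen, Pelren is earned (B8). With Zelfen and Pelren, Xanpel is earned (B1). [4 rule applications]
Galkye: With Runfen and Tamxel, Jorzel is earned (B6). With Runfen, Tamxel, and Jorzel, Zelfen is earned (B2). With Jorzel, Zelfen, and Runfen, Pelren is earned (B8). With Zelfen and Pelren, Xanpel is earned (B1). With Runfen, Jorzel, and Xanpel, Galkye is earned (B9). [5 rule applications]
Xanpel needs fewer.

Xanpel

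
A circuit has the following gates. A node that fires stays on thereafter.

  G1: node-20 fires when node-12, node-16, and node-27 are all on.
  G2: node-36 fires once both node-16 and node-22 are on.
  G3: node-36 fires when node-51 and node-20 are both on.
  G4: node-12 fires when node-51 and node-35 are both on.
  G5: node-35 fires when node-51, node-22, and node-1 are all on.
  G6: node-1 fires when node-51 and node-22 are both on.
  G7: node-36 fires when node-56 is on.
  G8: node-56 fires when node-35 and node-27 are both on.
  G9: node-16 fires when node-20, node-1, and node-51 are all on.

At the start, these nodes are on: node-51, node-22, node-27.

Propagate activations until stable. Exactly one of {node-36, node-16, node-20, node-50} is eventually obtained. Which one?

node-51 and node-22 are on, so node-1 fires (G6).
G5: node-51, node-22, and node-1 on → node-35 on.
node-35 and node-27 are on, so node-56 fires (G8).
G7: node-56 on → node-36 on.
node-16 would need node-20, node-1, and node-51 (G9), but node-20 never turns on. No rule produces node-50, and it is not given. node-20 would need node-12, node-16, and node-27 (G1), but node-16 never turns on.

node-36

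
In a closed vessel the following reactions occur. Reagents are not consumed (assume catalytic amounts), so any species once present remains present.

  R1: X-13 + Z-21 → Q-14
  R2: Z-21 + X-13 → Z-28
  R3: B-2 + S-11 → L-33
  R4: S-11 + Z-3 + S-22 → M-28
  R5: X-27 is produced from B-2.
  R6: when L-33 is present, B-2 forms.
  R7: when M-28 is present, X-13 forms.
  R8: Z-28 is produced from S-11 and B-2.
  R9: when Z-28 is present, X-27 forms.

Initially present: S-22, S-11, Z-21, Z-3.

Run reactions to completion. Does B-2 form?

No

B-2 would need L-33 (R6), but L-33 never forms.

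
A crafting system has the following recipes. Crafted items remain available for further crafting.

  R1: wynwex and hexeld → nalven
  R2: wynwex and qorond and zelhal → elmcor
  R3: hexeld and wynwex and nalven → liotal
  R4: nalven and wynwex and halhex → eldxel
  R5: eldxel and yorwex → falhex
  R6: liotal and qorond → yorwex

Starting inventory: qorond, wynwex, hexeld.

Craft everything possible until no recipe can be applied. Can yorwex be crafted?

Yes

wynwex and hexeld → nalven (R1).
hexeld and wynwex and nalven → liotal (R3).
liotal and qorond → yorwex (R6).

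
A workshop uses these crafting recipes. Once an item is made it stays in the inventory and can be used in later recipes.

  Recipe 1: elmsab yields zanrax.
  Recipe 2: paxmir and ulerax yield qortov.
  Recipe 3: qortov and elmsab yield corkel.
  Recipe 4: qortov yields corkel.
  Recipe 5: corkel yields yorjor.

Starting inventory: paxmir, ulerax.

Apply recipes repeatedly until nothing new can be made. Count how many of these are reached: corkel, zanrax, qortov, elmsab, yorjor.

3

paxmir and ulerax → qortov (Recipe 2).
qortov → corkel (Recipe 4).
Using Recipe 5, corkel makes yorjor.
corkel: reached.
zanrax would need elmsab (Recipe 1), but elmsab is never obtained.
qortov: reached.
No rule produces elmsab, and it is not given.
yorjor: reached.
Reached: corkel, qortov, and yorjor — 3 of the 5.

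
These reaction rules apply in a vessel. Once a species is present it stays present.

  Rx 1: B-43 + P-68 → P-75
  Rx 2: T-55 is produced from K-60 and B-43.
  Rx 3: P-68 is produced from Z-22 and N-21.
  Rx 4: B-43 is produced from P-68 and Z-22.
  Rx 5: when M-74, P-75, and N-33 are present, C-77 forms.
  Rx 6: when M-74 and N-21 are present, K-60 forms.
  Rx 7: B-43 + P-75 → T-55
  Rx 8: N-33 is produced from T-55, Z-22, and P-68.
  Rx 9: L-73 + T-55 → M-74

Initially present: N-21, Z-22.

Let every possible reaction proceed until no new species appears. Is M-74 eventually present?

No

M-74 would need L-73 and T-55 (Rx 9), but L-73 never forms.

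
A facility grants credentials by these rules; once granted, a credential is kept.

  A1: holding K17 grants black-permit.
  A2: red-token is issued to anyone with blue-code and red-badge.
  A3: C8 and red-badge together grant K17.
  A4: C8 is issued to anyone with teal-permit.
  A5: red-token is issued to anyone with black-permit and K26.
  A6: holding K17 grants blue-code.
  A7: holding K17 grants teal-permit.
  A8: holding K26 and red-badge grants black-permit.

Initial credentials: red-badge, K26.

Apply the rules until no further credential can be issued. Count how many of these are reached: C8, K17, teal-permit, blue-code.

0

C8 would need teal-permit (A4), but teal-permit is never granted.
K17 would need C8 and red-badge (A3), but C8 is never granted.
teal-permit would need K17 (A7), but K17 is never granted.
blue-code would need K17 (A6), but K17 is never granted.
None of the 4 are reached.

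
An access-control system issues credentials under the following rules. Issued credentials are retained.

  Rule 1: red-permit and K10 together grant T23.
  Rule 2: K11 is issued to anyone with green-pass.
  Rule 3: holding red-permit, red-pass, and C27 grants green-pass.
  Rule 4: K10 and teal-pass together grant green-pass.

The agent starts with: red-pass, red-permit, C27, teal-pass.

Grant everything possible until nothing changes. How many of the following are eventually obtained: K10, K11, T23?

Holding red-permit, red-pass, and C27 grants green-pass (Rule 3).
Holding green-pass grants K11 (Rule 2).
No rule produces K10, and it is not given.
K11: reached.
T23 would need red-permit and K10 (Rule 1), but K10 is never granted.
Reached: K11 — 1 of the 3.

1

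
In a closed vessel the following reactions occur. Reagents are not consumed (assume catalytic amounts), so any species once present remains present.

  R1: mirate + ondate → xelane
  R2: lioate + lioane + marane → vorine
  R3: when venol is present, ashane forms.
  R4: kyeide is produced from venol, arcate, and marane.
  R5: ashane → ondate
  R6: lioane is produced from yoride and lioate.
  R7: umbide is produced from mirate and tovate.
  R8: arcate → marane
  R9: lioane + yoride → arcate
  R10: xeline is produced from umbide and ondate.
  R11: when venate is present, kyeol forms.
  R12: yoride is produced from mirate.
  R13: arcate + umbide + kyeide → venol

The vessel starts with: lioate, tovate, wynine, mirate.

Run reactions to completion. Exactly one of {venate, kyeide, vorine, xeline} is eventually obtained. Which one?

mirate present → yoride forms (R12).
yoride and lioate present → lioane forms (R6).
lioane and yoride present → arcate forms (R9).
arcate present → marane forms (R8).
lioate, lioane, and marane present → vorine forms (R2).
xeline would need umbide and ondate (R10), but ondate never forms. No rule produces venate, and it is not given. kyeide would need venol, arcate, and marane (R4), but venol never forms.

vorine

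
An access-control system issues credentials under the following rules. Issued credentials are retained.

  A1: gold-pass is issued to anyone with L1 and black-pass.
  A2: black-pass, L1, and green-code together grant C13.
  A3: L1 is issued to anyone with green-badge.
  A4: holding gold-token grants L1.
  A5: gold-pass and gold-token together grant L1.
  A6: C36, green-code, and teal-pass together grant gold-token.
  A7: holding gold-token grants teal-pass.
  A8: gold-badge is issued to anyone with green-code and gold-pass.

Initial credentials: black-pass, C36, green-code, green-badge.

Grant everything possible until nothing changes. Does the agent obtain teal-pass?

No

teal-pass would need gold-token (A7), but gold-token is never granted.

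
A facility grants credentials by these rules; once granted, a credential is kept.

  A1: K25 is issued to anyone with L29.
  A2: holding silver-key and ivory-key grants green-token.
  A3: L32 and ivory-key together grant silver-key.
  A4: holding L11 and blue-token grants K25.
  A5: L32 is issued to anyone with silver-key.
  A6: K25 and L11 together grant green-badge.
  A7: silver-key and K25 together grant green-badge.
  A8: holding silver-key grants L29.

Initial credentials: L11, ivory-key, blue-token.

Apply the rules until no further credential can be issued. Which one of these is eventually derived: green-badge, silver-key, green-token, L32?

Holding L11 and blue-token grants K25 (A4).
Holding K25 and L11 grants green-badge (A6).
silver-key would need L32 and ivory-key (A3), but L32 is never granted. green-token would need silver-key and ivory-key (A2), but silver-key is never granted. L32 would need silver-key (A5), but silver-key is never granted.

green-badge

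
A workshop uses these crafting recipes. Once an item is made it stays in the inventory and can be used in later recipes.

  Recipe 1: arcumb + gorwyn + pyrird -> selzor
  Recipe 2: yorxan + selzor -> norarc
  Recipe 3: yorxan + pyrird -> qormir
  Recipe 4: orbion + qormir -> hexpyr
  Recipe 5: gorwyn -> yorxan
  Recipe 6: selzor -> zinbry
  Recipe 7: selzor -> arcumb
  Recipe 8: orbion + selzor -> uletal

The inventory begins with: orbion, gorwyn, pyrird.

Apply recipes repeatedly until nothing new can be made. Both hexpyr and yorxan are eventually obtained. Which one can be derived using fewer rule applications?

yorxan: Using Recipe 5, gorwyn makes yorxan. [1 rule application]
hexpyr: gorwyn -> yorxan (Recipe 5). Using Recipe 3, yorxan and pyrird make qormir. orbion + qormir -> hexpyr (Recipe 4). [3 rule applications]
yorxan needs fewer.

yorxan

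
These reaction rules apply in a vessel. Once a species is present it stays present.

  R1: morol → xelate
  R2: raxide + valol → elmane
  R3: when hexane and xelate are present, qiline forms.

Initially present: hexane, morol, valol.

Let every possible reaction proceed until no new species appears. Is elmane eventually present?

elmane would need raxide and valol (R2), but raxide never forms.

No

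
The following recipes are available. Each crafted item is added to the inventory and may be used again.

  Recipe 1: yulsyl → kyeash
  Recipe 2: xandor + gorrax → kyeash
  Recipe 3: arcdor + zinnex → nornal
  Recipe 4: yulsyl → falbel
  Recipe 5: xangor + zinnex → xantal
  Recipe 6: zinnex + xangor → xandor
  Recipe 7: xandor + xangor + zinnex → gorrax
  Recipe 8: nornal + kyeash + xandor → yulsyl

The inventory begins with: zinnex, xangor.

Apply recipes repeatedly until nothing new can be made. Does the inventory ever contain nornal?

nornal would need arcdor and zinnex (Recipe 3), but arcdor is never obtained.

No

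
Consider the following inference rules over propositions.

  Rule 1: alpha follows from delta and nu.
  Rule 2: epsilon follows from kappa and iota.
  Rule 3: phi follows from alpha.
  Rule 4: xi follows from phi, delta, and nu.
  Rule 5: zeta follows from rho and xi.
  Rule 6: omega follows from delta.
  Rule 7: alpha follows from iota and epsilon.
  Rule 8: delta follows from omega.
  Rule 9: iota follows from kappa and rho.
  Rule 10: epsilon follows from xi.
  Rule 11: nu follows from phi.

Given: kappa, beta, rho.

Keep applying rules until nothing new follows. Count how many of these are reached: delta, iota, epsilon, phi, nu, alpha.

From kappa and rho, Rule 9 gives iota.
kappa and iota hold, so epsilon follows (Rule 2).
iota and epsilon hold, so alpha follows (Rule 7).
alpha holds, so phi follows (Rule 3).
phi holds, so nu follows (Rule 11).
delta would need omega (Rule 8), but omega is never established.
iota: reached.
epsilon: reached.
phi: reached.
nu: reached.
alpha: reached.
Reached: iota, epsilon, phi, nu, and alpha — 5 of the 6.

5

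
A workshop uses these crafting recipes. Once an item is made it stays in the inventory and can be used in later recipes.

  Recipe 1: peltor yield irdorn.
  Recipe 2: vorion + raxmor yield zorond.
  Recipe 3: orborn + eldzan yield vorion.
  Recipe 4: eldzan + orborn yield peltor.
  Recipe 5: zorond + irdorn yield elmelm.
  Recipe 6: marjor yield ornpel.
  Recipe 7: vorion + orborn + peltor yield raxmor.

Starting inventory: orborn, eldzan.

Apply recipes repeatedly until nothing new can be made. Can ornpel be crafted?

No

ornpel would need marjor (Recipe 6), but marjor is never obtained.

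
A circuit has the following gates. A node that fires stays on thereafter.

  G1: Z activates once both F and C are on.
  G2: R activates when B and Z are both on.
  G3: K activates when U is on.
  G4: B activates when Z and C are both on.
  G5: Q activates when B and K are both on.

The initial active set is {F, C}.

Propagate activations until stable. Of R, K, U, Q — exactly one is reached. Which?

R

F and C are on, so Z activates (G1).
G4: Z and C on → B on.
B and Z are on, so R activates (G2).
K would need U (G3), but U never turns on. No rule produces U, and it is not given. Q would need B and K (G5), but K never turns on.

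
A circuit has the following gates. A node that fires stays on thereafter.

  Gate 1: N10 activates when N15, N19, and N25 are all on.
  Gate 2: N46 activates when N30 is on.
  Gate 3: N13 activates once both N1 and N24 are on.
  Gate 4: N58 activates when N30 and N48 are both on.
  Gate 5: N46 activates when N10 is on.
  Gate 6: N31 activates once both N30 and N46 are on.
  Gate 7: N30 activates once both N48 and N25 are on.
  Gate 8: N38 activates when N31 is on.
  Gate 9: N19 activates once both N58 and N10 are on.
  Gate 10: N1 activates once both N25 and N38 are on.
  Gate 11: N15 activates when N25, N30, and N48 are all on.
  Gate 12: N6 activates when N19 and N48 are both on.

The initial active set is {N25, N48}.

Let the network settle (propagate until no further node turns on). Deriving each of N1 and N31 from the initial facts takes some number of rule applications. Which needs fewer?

N31: N48 and N25 are on, so N30 activates (Gate 7). Gate 2: N30 on → N46 on. N30 and N46 are on, so N31 activates (Gate 6). [3 rule applications]
N1: N48 and N25 are on, so N30 activates (Gate 7). Gate 2: N30 on → N46 on. Gate 6: N30 and N46 on → N31 on. Gate 8: N31 on → N38 on. N25 and N38 are on, so N1 activates (Gate 10). [5 rule applications]
N31 needs fewer.

N31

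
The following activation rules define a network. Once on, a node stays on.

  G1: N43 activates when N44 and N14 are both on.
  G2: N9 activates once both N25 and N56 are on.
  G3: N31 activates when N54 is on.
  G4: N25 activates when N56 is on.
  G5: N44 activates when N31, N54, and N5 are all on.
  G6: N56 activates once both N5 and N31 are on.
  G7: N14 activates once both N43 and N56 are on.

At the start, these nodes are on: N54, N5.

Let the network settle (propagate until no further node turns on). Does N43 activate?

N43 would need N44 and N14 (G1), but N14 never turns on.

No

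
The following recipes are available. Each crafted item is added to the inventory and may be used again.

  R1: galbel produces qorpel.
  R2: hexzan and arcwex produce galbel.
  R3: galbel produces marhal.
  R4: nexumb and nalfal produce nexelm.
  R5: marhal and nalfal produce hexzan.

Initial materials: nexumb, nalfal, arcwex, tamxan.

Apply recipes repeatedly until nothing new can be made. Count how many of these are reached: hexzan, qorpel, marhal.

0

hexzan would need marhal and nalfal (R5), but marhal is never obtained.
qorpel would need galbel (R1), but galbel is never obtained.
marhal would need galbel (R3), but galbel is never obtained.
None of the 3 are reached.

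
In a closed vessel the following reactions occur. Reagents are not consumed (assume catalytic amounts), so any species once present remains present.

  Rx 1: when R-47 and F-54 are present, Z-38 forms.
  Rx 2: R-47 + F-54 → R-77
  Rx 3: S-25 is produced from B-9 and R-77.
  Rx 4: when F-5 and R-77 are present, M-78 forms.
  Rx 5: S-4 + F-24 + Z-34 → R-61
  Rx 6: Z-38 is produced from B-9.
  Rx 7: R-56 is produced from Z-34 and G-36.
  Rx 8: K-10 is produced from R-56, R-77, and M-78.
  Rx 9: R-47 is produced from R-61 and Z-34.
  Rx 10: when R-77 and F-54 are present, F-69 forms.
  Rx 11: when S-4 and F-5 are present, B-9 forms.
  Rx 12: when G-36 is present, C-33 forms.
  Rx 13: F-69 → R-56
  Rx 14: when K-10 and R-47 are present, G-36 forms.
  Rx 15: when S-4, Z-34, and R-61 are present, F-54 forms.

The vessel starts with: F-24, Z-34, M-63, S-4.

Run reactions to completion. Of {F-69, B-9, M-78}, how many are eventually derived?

1

S-4, F-24, and Z-34 present → R-61 forms (Rx 5).
R-61 and Z-34 present → R-47 forms (Rx 9).
S-4, Z-34, and R-61 present → F-54 forms (Rx 15).
R-47 and F-54 present → R-77 forms (Rx 2).
R-77 and F-54 present → F-69 forms (Rx 10).
F-69: reached.
B-9 would need S-4 and F-5 (Rx 11), but F-5 never forms.
M-78 would need F-5 and R-77 (Rx 4), but F-5 never forms.
Reached: F-69 — 1 of the 3.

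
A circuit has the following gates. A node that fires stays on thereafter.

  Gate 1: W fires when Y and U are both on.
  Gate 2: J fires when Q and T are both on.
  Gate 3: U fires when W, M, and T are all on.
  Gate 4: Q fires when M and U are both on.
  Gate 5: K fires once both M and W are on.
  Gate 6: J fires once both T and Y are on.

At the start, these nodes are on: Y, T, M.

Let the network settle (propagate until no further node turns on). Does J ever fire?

T and Y are on, so J fires (Gate 6).

Yes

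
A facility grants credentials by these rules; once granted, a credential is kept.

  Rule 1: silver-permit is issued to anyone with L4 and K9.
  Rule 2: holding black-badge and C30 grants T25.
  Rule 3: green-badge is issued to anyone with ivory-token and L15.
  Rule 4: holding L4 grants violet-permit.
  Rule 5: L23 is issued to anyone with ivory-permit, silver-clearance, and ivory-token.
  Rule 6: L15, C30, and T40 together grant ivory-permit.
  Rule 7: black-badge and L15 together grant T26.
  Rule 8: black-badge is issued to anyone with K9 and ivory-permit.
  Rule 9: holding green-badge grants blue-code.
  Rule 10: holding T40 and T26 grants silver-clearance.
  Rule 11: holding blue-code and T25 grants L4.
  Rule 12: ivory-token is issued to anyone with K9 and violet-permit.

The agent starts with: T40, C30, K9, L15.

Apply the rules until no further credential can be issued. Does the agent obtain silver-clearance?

Holding L15, C30, and T40 grants ivory-permit (Rule 6).
Holding K9 and ivory-permit grants black-badge (Rule 8).
Holding black-badge and L15 grants T26 (Rule 7).
Holding T40 and T26 grants silver-clearance (Rule 10).

Yes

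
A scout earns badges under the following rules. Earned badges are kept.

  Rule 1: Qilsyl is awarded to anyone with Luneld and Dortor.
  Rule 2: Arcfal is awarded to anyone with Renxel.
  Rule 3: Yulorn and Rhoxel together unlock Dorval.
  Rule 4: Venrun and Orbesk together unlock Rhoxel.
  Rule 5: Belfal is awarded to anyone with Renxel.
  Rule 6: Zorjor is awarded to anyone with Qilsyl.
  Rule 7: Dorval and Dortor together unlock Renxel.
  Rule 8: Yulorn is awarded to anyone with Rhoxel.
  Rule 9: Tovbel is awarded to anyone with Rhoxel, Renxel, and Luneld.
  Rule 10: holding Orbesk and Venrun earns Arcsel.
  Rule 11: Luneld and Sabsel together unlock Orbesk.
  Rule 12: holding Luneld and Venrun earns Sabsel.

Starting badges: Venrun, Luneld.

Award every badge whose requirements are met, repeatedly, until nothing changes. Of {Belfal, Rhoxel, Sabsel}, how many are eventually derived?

2

With Luneld and Venrun, Sabsel is earned (Rule 12).
With Luneld and Sabsel, Orbesk is earned (Rule 11).
With Venrun and Orbesk, Rhoxel is earned (Rule 4).
Belfal would need Renxel (Rule 5), but Renxel is never earned.
Rhoxel: reached.
Sabsel: reached.
Reached: Rhoxel and Sabsel — 2 of the 3.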